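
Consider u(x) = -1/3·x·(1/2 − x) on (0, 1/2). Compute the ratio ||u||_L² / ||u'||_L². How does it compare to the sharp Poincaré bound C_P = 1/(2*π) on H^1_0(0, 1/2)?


||u||_L² / ||u'||_L² = sqrt(10)/20 < C_P = 1/(2*π).

u(x) = -1/3·x·(1/2 − x), so u'(x) = 2*x/3 - 1/6.
u(x) = -1/3·x·(1/2 − x) vanishes at x = 0 and x = 1/2, so u ∈ H^1_0(0, 1/2). Differentiate via the product rule and integrate the resulting polynomials term by term.
  ∫_0^1/2 u² dx = ∫_0^1/2 (x^4/9 - x^3/9 + x^2/36) dx. Term by term:
    ∫_0^1/2 x^4/9 dx = 1/1440;  ∫_0^1/2 -x^3/9 dx = -1/576;  ∫_0^1/2 x^2/36 dx = 1/864.
  Sum: 1/1440 − 1/576 + 1/864 = 1/8640.
  ∫_0^1/2 (u')² dx = ∫_0^1/2 (4*x^2/9 - 2*x/9 + 1/36) dx. Term by term:
    ∫_0^1/2 4*x^2/9 dx = 1/54;  ∫_0^1/2 -2*x/9 dx = -1/36;  ∫_0^1/2 1/36 dx = 1/72.
  Sum: 1/54 − 1/36 + 1/72 = 1/216.
∫_0^1/2 u² dx = 1/8640, so ||u||_L² = sqrt(15)/360.
∫_0^1/2 (u')² dx = 1/216, so ||u'||_L² = sqrt(6)/36.
Ratio ||u||_L² / ||u'||_L² = sqrt(10)/20.
Sharp Poincaré constant on H^1_0(0, 1/2) is C_P = L/π = 1/(2*π), achieved by sin(2*π·x).
A polynomial bump cannot attain the sharp Poincaré constant (only the first sine eigenfunction does), so the ratio is strictly less than C_P, consistent with ||u||_L² ≤ C_P ||u'||_L².


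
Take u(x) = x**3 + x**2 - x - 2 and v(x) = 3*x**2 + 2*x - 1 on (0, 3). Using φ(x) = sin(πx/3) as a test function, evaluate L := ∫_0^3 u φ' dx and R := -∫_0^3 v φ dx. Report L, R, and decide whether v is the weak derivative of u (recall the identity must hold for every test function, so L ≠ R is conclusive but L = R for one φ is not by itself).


LHS = -93/π + 324/π^3, RHS = -93/π + 324/π^3. Yes, v = u' weakly.

u(x) = x**3 + x**2 - x - 2, classical derivative u'(x) = 3*x**2 + 2*x - 1.
φ(x) = sin(πx/3), so φ'(x) = π*cos(π*x/3)/3.
Note φ(0) = φ(3) = 0, so the boundary term u·φ vanishes.
LHS = ∫_0^3 u(x) φ'(x) dx = ∫_0^3 (π*x^3*cos(π*x/3)/3 + π*x^2*cos(π*x/3)/3 - π*x*cos(π*x/3)/3 - 2*π*cos(π*x/3)/3) dx. Term by term:
  ∫_0^3 -2*π*cos(π*x/3)/3 dx = 0;  ∫_0^3 -π*x*cos(π*x/3)/3 dx = 6/π;  ∫_0^3 π*x^2*cos(π*x/3)/3 dx = -18/π;
  ∫_0^3 π*x^3*cos(π*x/3)/3 dx = -81/π + 324/π^3.
Sum: 0 + 6/π − 18/π + -81/π + 324/π^3 = -93/π + 324/π^3.
So LHS = -93/π + 324/π^3.
∫_0^3 v(x) φ(x) dx = ∫_0^3 (3*x^2*sin(π*x/3) + 2*x*sin(π*x/3) - sin(π*x/3)) dx. Term by term:
  ∫_0^3 -sin(π*x/3) dx = -6/π;  ∫_0^3 2*x*sin(π*x/3) dx = 18/π;  ∫_0^3 3*x^2*sin(π*x/3) dx = -324/π^3 + 81/π.
Sum: -6/π + 18/π + -324/π^3 + 81/π = -324/π^3 + 93/π.
So RHS = -∫_0^3 v(x) φ(x) dx = -93/π + 324/π^3.
LHS = RHS, so the identity holds for this test φ.
Moreover u is smooth here and v(x) = u'(x) = 3*x**2 + 2*x - 1 pointwise, so the identity holds for every test function. Hence v is the weak derivative of u.


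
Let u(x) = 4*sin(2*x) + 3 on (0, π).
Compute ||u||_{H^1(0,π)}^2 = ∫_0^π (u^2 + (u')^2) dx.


||u||_{H^1(0,π)}^2 = 49*π

u'(x) = 8*cos(2*x).
Expand u² and (u')² and integrate term by term on (0, π), using: for integers n ≥ 1, ∫_0^π sin²(nx) dx = ∫_0^π cos²(nx) dx = π/2; for n ≠ n', ∫_0^π sin(nx)sin(n'x) dx = ∫_0^π cos(nx)cos(n'x) dx = 0; and by product-to-sum, ∫_0^π sin(nx)cos(n'x) dx = ½∫_0^π [sin((n+n')x) + sin((n−n')x)] dx, which is 0 when n+n' is even and 2n/(n²−n'²) when n+n' is odd (it need not vanish on (0, π)). For the constant mode: ∫_0^π 1 dx = π, ∫_0^π cos(nx) dx = 0, ∫_0^π sin(nx) dx = (1−(−1)^n)/n.
  u² squared terms: (3)²·∫1 dx = 9·π = 9*π;  (4)²·∫sin(2x)² dx = 16·π/2 = 8*π.
  u² cross terms: 2·(3)·(4)·∫1·sin(2x) dx = 24·(0) = 0.
  So ∫_0^π u² dx = 9*π + 8*π + 0 = 17*π.
  (u')² squared terms: (8)²·∫cos(2x)² dx = 64·π/2 = 32*π.
  So ∫_0^π (u')² dx = 32*π.
||u||_{H^1}^2 = (17*π) + (32*π) = 49*π.


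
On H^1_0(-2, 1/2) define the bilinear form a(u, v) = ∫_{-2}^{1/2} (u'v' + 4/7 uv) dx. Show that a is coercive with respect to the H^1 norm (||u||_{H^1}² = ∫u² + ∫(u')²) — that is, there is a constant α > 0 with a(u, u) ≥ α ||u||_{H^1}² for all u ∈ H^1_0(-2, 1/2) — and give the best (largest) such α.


α = 4*(25 + 7*π^2)/(7*(25 + 4*π^2))

Coercivity of a(·,·) on H^1_0(-2, 1/2) means a(u, u) ≥ α ||u||_{H^1}² for every u ∈ H^1_0.
The interval has length L = 5/2, and Poincaré/coercivity depend only on L. Here a(u, u) = ∫(u')² + (4/7)·∫u².
Here 0 < c = 4/7 < 1. The condition a(u,u) ≥ α||u||_{H^1}² reads (1−α)∫(u')² ≥ (α−c)∫u². Any admissible α is ≤ 1 (rapidly oscillating u have ∫u²/∫(u')² → 0), and α = 1 would force 0 ≥ (1−c)∫u², impossible since c < 1; so 1−α > 0. By the sharp Poincaré inequality on H^1_0 of an interval of length L, ∫(u')² ≥ (π/L)²∫u² with equality for the first sine mode sin(π(x−x₀)/L) (x₀ the left endpoint), so the inequality holds for all u iff (1−α)(π/L)² ≥ α − c, i.e. α ≤ ((π/L)² + c)/((π/L)² + 1) = (1 + c(L/π)²)/(1 + (L/π)²). With (π/L)² = 4*π^2/25 and c = 4/7, the largest admissible constant is α = ((π/L)² + c)/((π/L)² + 1).
Simplifying, α = 4*(25 + 7*π^2)/(7*(25 + 4*π^2)).


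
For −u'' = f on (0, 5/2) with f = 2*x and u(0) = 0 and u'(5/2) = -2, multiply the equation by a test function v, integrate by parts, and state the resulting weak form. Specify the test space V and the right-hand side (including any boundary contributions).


V = {v ∈ H^1(0, 5/2) : v(0) = 0} (test functions vanish at x = 0 where u is specified); weak form: ∫_0^5/2 u'v' dx = ∫_0^5/2 (2*x) v dx − 2·v(5/2) for all v ∈ V.

Multiply both sides by a test function v and integrate from 0 to 5/2:
  ∫_0^5/2 −u''(x) v(x) dx = ∫_0^5/2 f(x) v(x) dx.
Integrate the LHS by parts once:
  ∫_0^5/2 −u'' v dx = −[u'(x) v(x)]_0^5/2 + ∫_0^5/2 u'(x) v'(x) dx.
Thus ∫_0^5/2 u'(x) v'(x) dx = ∫_0^5/2 f(x) v(x) dx + [u'(x) v(x)]_0^5/2.
Choose V so that boundary terms are either known or forced to vanish.
Mixed BC: u(0) = 0 (Dirichlet) and u'(5/2) = -2 (Neumann). Define V = {v ∈ H^1(0, 5/2) : v(0) = 0}. Then [u' v]_0^5/2 = u'(5/2)·v(5/2) − u'(0)·0 = − 2·v(5/2).
Weak formulation: find u (satisfying any essential BC) such that ∫_0^5/2 u'(x) v'(x) dx = ∫_0^5/2 f v dx − 2·v(5/2) for all v ∈ V (Dirichlet at 0 absorbed into V; Neumann datum at x = 5/2 contributes the boundary term).
Substituting f(x) = 2*x, the right-hand side is ∫_0^5/2 (2*x) v dx − 2·v(5/2).


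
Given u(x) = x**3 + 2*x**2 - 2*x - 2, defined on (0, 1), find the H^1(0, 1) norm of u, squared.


||u||_{H^1}^2 = 1009/105

The H^1 norm (squared) on an interval (0, L) is
  ||u||_{H^1}^2 = ∫_0^L u(x)^2 dx + ∫_0^L u'(x)^2 dx.
Compute u'(x) = 3*x**2 + 4*x - 2.
Then u(x)^2 = x**6 + 4*x**5 - 12*x**3 - 4*x**2 + 8*x + 4 and u'(x)^2 = 9*x**4 + 24*x**3 + 4*x**2 - 16*x + 4.
Integrate each monomial from 0 to 1 using ∫_0^1 c·x^n dx = c·1^(n+1)/(n+1):
  ∫_0^1 u(x)^2 dx = ∫_0^1 (x^6 + 4*x^5 - 12*x^3 - 4*x^2 + 8*x + 4) dx. Term by term:
    ∫_0^1 x^6 dx = 1/7;  ∫_0^1 4*x^5 dx = 2/3;  ∫_0^1 -12*x^3 dx = -3;
    ∫_0^1 -4*x^2 dx = -4/3;  ∫_0^1 8*x dx = 4;  ∫_0^1 4 dx = 4.
  Sum: 1/7 + 2/3 − 3 − 4/3 + 4 + 4 = 94/21.
  ∫_0^1 u'(x)^2 dx = ∫_0^1 (9*x^4 + 24*x^3 + 4*x^2 - 16*x + 4) dx. Term by term:
    ∫_0^1 9*x^4 dx = 9/5;  ∫_0^1 24*x^3 dx = 6;  ∫_0^1 4*x^2 dx = 4/3;
    ∫_0^1 -16*x dx = -8;  ∫_0^1 4 dx = 4.
  Sum: 9/5 + 6 + 4/3 − 8 + 4 = 77/15.
Adding: ||u||_{H^1}^2 = 94/21 + 77/15 = 1009/105.


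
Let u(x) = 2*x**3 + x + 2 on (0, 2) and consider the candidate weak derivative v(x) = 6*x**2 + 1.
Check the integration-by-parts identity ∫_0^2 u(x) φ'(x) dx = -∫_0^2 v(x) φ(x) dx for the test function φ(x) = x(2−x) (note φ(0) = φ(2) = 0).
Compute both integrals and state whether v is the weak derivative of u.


LHS = -164/15, RHS = -164/15. Yes, v = u' weakly.

u(x) = 2*x**3 + x + 2, classical derivative u'(x) = 6*x**2 + 1.
φ(x) = x(2−x), so φ'(x) = 2 - 2*x.
Note φ(0) = φ(2) = 0, so the boundary term u·φ vanishes.
LHS = ∫_0^2 u(x) φ'(x) dx = ∫_0^2 (-4*x^4 + 4*x^3 - 2*x^2 - 2*x + 4) dx. Term by term:
  ∫_0^2 -4*x^4 dx = -128/5;  ∫_0^2 4*x^3 dx = 16;  ∫_0^2 -2*x^2 dx = -16/3;
  ∫_0^2 -2*x dx = -4;  ∫_0^2 4 dx = 8.
Sum: -128/5 + 16 − 16/3 − 4 + 8 = -164/15.
So LHS = -164/15.
∫_0^2 v(x) φ(x) dx = ∫_0^2 (-6*x^4 + 12*x^3 - x^2 + 2*x) dx. Term by term:
  ∫_0^2 -6*x^4 dx = -192/5;  ∫_0^2 12*x^3 dx = 48;  ∫_0^2 -x^2 dx = -8/3;
  ∫_0^2 2*x dx = 4.
Sum: -192/5 + 48 − 8/3 + 4 = 164/15.
So RHS = -∫_0^2 v(x) φ(x) dx = -164/15.
LHS = RHS, so the identity holds for this test φ.
Moreover u is smooth here and v(x) = u'(x) = 6*x**2 + 1 pointwise, so the identity holds for every test function. Hence v is the weak derivative of u.


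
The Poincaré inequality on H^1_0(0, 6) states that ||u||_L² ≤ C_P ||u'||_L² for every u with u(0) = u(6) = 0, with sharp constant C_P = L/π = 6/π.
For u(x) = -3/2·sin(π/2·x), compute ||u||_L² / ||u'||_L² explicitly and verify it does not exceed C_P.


||u||_L² / ||u'||_L² = 2/π < C_P = 6/π.

u(x) = -3/2·sin(π/2·x), so u'(x) = -3*π*cos(π*x/2)/4.
Writing u(x) = A·sin(kπx/L) with A = -3/2 and k = 3, use ∫_0^L sin²(kπx/L) dx = L/2 and ∫_0^L cos²(kπx/L) dx = L/2.
u² = 9/4·sin²(π/2·x) and (u')² = 9*π^2/16·cos²(π/2·x), and each of sin², cos² integrates to L/2 = 3 over (0, 6).
∫_0^6 u² dx = 27/4, so ||u||_L² = 3*sqrt(3)/2.
∫_0^6 (u')² dx = 27*π^2/16, so ||u'||_L² = 3*sqrt(3)*π/4.
Ratio ||u||_L² / ||u'||_L² = 2/π.
Sharp Poincaré constant on H^1_0(0, 6) is C_P = L/π = 6/π, achieved by sin(π/6·x).
This is the k = 3 harmonic; the ratio L/(kπ) is strictly less than C_P = L/π, consistent with the sharp inequality ||u||_L² ≤ C_P ||u'||_L².


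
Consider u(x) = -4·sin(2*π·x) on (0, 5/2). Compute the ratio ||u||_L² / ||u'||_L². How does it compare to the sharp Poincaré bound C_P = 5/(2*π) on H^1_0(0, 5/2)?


||u||_L² / ||u'||_L² = 1/(2*π) < C_P = 5/(2*π).

u(x) = -4·sin(2*π·x), so u'(x) = -8*π*cos(2*π*x).
Writing u(x) = A·sin(kπx/L) with A = -4 and k = 5, use ∫_0^L sin²(kπx/L) dx = L/2 and ∫_0^L cos²(kπx/L) dx = L/2.
u² = 16·sin²(2*π·x) and (u')² = 64*π^2·cos²(2*π·x), and each of sin², cos² integrates to L/2 = 5/4 over (0, 5/2).
∫_0^5/2 u² dx = 20, so ||u||_L² = 2*sqrt(5).
∫_0^5/2 (u')² dx = 80*π^2, so ||u'||_L² = 4*sqrt(5)*π.
Ratio ||u||_L² / ||u'||_L² = 1/(2*π).
Sharp Poincaré constant on H^1_0(0, 5/2) is C_P = L/π = 5/(2*π), achieved by sin(2*π/5·x).
This is the k = 5 harmonic; the ratio L/(kπ) is strictly less than C_P = L/π, consistent with the sharp inequality ||u||_L² ≤ C_P ||u'||_L².


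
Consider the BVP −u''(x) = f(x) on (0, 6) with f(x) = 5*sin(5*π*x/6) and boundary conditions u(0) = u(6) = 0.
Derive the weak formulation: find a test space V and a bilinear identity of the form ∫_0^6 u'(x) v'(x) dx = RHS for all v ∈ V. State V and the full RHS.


V = H^1_0(0, 6) (so v(0) = v(6) = 0); weak form: ∫_0^6 u'v' dx = ∫_0^6 (5*sin(5*π*x/6)) v dx for all v ∈ V.

Multiply both sides by a test function v and integrate from 0 to 6:
  ∫_0^6 −u''(x) v(x) dx = ∫_0^6 f(x) v(x) dx.
Integrate the LHS by parts once:
  ∫_0^6 −u'' v dx = −[u'(x) v(x)]_0^6 + ∫_0^6 u'(x) v'(x) dx.
Thus ∫_0^6 u'(x) v'(x) dx = ∫_0^6 f(x) v(x) dx + [u'(x) v(x)]_0^6.
Choose V so that boundary terms are either known or forced to vanish.
u is Dirichlet: u(0) = u(6) = 0. Let V = H^1_0(0, 6); then v(0) = v(6) = 0, and [u' v]_0^6 = 0.
Weak formulation: find u (satisfying any essential BC) such that ∫_0^6 u'(x) v'(x) dx = ∫_0^6 f v dx for all v ∈ V.
Substituting f(x) = 5*sin(5*π*x/6), the right-hand side is ∫_0^6 (5*sin(5*π*x/6)) v dx.


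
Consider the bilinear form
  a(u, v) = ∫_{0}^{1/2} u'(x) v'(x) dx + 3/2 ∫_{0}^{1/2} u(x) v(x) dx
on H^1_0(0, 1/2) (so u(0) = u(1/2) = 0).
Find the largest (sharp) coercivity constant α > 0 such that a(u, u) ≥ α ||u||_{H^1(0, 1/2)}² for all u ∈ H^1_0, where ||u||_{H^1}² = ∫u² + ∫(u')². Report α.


α = 1

Coercivity of a(·,·) on H^1_0(0, 1/2) means a(u, u) ≥ α ||u||_{H^1}² for every u ∈ H^1_0.
The interval has length L = 1/2, and Poincaré/coercivity depend only on L. Here a(u, u) = ∫(u')² + (3/2)·∫u².
Here c = 3/2 ≥ 1, so a(u,u) = ∫(u')² + c∫u² ≥ ∫(u')² + ∫u² = ||u||_{H^1}², i.e. α = 1 works. No larger α is possible: a(u,u) ≥ α||u||_{H^1}² means (1−α)∫(u')² ≥ (α−c)∫u², and for the modes u_n = sin(nπ(x−x₀)/L) (x₀ the left endpoint) one has ∫u_n²/∫(u_n')² = (L/(nπ))² → 0, so a(u_n,u_n)/||u_n||_{H^1}² → 1. Hence the optimal constant is α = 1.
Therefore α = 1.


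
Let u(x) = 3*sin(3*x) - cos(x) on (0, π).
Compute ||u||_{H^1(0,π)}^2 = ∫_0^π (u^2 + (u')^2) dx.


||u||_{H^1(0,π)}^2 = 46*π

u'(x) = sin(x) + 9*cos(3*x).
Expand u² and (u')² and integrate term by term on (0, π), using: for integers n ≥ 1, ∫_0^π sin²(nx) dx = ∫_0^π cos²(nx) dx = π/2; for n ≠ n', ∫_0^π sin(nx)sin(n'x) dx = ∫_0^π cos(nx)cos(n'x) dx = 0; and by product-to-sum, ∫_0^π sin(nx)cos(n'x) dx = ½∫_0^π [sin((n+n')x) + sin((n−n')x)] dx, which is 0 when n+n' is even and 2n/(n²−n'²) when n+n' is odd (it need not vanish on (0, π)).
  u² squared terms: (-1)²·∫cos(x)² dx = 1·π/2 = π/2;  (3)²·∫sin(3x)² dx = 9·π/2 = 9*π/2.
  u² cross terms: 2·(-1)·(3)·∫cos(x)·sin(3x) dx = -6·(0) = 0.
  So ∫_0^π u² dx = π/2 + 9*π/2 + 0 = 5*π.
  (u')² squared terms: (9)²·∫cos(3x)² dx = 81·π/2 = 81*π/2;  (1)²·∫sin(x)² dx = 1·π/2 = π/2.
  (u')² cross terms: 2·(9)·(1)·∫cos(3x)·sin(x) dx = 18·(0) = 0.
  So ∫_0^π (u')² dx = 81*π/2 + π/2 + 0 = 41*π.
||u||_{H^1}^2 = (5*π) + (41*π) = 46*π.


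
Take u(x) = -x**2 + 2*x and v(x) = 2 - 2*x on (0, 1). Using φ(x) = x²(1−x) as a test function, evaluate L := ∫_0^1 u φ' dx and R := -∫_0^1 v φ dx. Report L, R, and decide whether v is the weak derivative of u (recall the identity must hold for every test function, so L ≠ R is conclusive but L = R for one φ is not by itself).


LHS = -1/15, RHS = -1/15. Yes, v = u' weakly.

u(x) = -x**2 + 2*x, classical derivative u'(x) = 2 - 2*x.
φ(x) = x²(1−x), so φ'(x) = x*(2 - 3*x).
Note φ(0) = φ(1) = 0, so the boundary term u·φ vanishes.
LHS = ∫_0^1 u(x) φ'(x) dx = ∫_0^1 (3*x^4 - 8*x^3 + 4*x^2) dx. Term by term:
  ∫_0^1 3*x^4 dx = 3/5;  ∫_0^1 -8*x^3 dx = -2;  ∫_0^1 4*x^2 dx = 4/3.
Sum: 3/5 − 2 + 4/3 = -1/15.
So LHS = -1/15.
∫_0^1 v(x) φ(x) dx = ∫_0^1 (2*x^4 - 4*x^3 + 2*x^2) dx. Term by term:
  ∫_0^1 2*x^4 dx = 2/5;  ∫_0^1 -4*x^3 dx = -1;  ∫_0^1 2*x^2 dx = 2/3.
Sum: 2/5 − 1 + 2/3 = 1/15.
So RHS = -∫_0^1 v(x) φ(x) dx = -1/15.
LHS = RHS, so the identity holds for this test φ.
Moreover u is smooth here and v(x) = u'(x) = 2 - 2*x pointwise, so the identity holds for every test function. Hence v is the weak derivative of u.


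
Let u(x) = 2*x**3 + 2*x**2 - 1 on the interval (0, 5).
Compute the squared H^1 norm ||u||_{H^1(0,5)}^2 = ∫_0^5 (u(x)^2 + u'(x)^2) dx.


||u||_{H^1}^2 = 2054980/21

The H^1 norm (squared) on an interval (0, L) is
  ||u||_{H^1}^2 = ∫_0^L u(x)^2 dx + ∫_0^L u'(x)^2 dx.
Compute u'(x) = 6*x**2 + 4*x.
Then u(x)^2 = 4*x**6 + 8*x**5 + 4*x**4 - 4*x**3 - 4*x**2 + 1 and u'(x)^2 = 36*x**4 + 48*x**3 + 16*x**2.
Integrate each monomial from 0 to 5 using ∫_0^5 c·x^n dx = c·5^(n+1)/(n+1):
  ∫_0^5 u(x)^2 dx = ∫_0^5 (4*x^6 + 8*x^5 + 4*x^4 - 4*x^3 - 4*x^2 + 1) dx. Term by term:
    ∫_0^5 4*x^6 dx = 312500/7;  ∫_0^5 8*x^5 dx = 62500/3;  ∫_0^5 4*x^4 dx = 2500;
    ∫_0^5 -4*x^3 dx = -625;  ∫_0^5 -4*x^2 dx = -500/3;  ∫_0^5 1 dx = 5.
  Sum: 312500/7 + 62500/3 + 2500 − 625 − 500/3 + 5 = 1410980/21.
  ∫_0^5 u'(x)^2 dx = ∫_0^5 (36*x^4 + 48*x^3 + 16*x^2) dx. Term by term:
    ∫_0^5 36*x^4 dx = 22500;  ∫_0^5 48*x^3 dx = 7500;  ∫_0^5 16*x^2 dx = 2000/3.
  Sum: 22500 + 7500 + 2000/3 = 92000/3.
Adding: ||u||_{H^1}^2 = 1410980/21 + 92000/3 = 2054980/21.


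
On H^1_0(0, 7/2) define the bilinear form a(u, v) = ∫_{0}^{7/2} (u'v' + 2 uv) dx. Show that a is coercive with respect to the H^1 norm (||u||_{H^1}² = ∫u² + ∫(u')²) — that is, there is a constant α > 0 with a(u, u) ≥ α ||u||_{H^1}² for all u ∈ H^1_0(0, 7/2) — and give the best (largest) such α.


α = 1

Coercivity of a(·,·) on H^1_0(0, 7/2) means a(u, u) ≥ α ||u||_{H^1}² for every u ∈ H^1_0.
The interval has length L = 7/2, and Poincaré/coercivity depend only on L. Here a(u, u) = ∫(u')² + (2)·∫u².
Here c = 2 ≥ 1, so a(u,u) = ∫(u')² + c∫u² ≥ ∫(u')² + ∫u² = ||u||_{H^1}², i.e. α = 1 works. No larger α is possible: a(u,u) ≥ α||u||_{H^1}² means (1−α)∫(u')² ≥ (α−c)∫u², and for the modes u_n = sin(nπ(x−x₀)/L) (x₀ the left endpoint) one has ∫u_n²/∫(u_n')² = (L/(nπ))² → 0, so a(u_n,u_n)/||u_n||_{H^1}² → 1. Hence the optimal constant is α = 1.
Therefore α = 1.


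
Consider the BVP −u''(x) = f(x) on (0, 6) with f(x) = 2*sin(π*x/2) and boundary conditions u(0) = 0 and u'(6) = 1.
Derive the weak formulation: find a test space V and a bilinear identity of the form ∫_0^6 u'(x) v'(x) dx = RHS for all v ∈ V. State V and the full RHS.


V = {v ∈ H^1(0, 6) : v(0) = 0} (test functions vanish at x = 0 where u is specified); weak form: ∫_0^6 u'v' dx = ∫_0^6 (2*sin(π*x/2)) v dx + v(6) for all v ∈ V.

Multiply both sides by a test function v and integrate from 0 to 6:
  ∫_0^6 −u''(x) v(x) dx = ∫_0^6 f(x) v(x) dx.
Integrate the LHS by parts once:
  ∫_0^6 −u'' v dx = −[u'(x) v(x)]_0^6 + ∫_0^6 u'(x) v'(x) dx.
Thus ∫_0^6 u'(x) v'(x) dx = ∫_0^6 f(x) v(x) dx + [u'(x) v(x)]_0^6.
Choose V so that boundary terms are either known or forced to vanish.
Mixed BC: u(0) = 0 (Dirichlet) and u'(6) = 1 (Neumann). Define V = {v ∈ H^1(0, 6) : v(0) = 0}. Then [u' v]_0^6 = u'(6)·v(6) − u'(0)·0 = v(6).
Weak formulation: find u (satisfying any essential BC) such that ∫_0^6 u'(x) v'(x) dx = ∫_0^6 f v dx + v(6) for all v ∈ V (Dirichlet at 0 absorbed into V; Neumann datum at x = 6 contributes the boundary term).
Substituting f(x) = 2*sin(π*x/2), the right-hand side is ∫_0^6 (2*sin(π*x/2)) v dx + v(6).


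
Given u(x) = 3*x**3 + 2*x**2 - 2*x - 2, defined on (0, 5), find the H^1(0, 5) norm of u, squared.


||u||_{H^1}^2 = 1290705/7

The H^1 norm (squared) on an interval (0, L) is
  ||u||_{H^1}^2 = ∫_0^L u(x)^2 dx + ∫_0^L u'(x)^2 dx.
Compute u'(x) = 9*x**2 + 4*x - 2.
Then u(x)^2 = 9*x**6 + 12*x**5 - 8*x**4 - 20*x**3 - 4*x**2 + 8*x + 4 and u'(x)^2 = 81*x**4 + 72*x**3 - 20*x**2 - 16*x + 4.
Integrate each monomial from 0 to 5 using ∫_0^5 c·x^n dx = c·5^(n+1)/(n+1):
  ∫_0^5 u(x)^2 dx = ∫_0^5 (9*x^6 + 12*x^5 - 8*x^4 - 20*x^3 - 4*x^2 + 8*x + 4) dx. Term by term:
    ∫_0^5 9*x^6 dx = 703125/7;  ∫_0^5 12*x^5 dx = 31250;  ∫_0^5 -8*x^4 dx = -5000;
    ∫_0^5 -20*x^3 dx = -3125;  ∫_0^5 -4*x^2 dx = -500/3;  ∫_0^5 8*x dx = 100;
    ∫_0^5 4 dx = 20.
  Sum: 703125/7 + 31250 − 5000 − 3125 − 500/3 + 100 + 20 = 2594020/21.
  ∫_0^5 u'(x)^2 dx = ∫_0^5 (81*x^4 + 72*x^3 - 20*x^2 - 16*x + 4) dx. Term by term:
    ∫_0^5 81*x^4 dx = 50625;  ∫_0^5 72*x^3 dx = 11250;  ∫_0^5 -20*x^2 dx = -2500/3;
    ∫_0^5 -16*x dx = -200;  ∫_0^5 4 dx = 20.
  Sum: 50625 + 11250 − 2500/3 − 200 + 20 = 182585/3.
Adding: ||u||_{H^1}^2 = 2594020/21 + 182585/3 = 1290705/7.


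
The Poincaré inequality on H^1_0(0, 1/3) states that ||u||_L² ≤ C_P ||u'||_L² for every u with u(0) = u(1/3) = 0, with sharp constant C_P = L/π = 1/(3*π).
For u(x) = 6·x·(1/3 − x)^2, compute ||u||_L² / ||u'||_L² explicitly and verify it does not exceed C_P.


||u||_L² / ||u'||_L² = sqrt(14)/42 < C_P = 1/(3*π).

u(x) = 6·x·(1/3 − x)^2, so u'(x) = 2*(x - 1/3)*(9*x - 1).
u(x) = 6·x·(1/3 − x)^2 vanishes at x = 0 and x = 1/3, so u ∈ H^1_0(0, 1/3). Differentiate via the product rule and integrate the resulting polynomials term by term.
  ∫_0^1/3 u² dx = ∫_0^1/3 (36*x^6 - 48*x^5 + 24*x^4 - 16*x^3/3 + 4*x^2/9) dx. Term by term:
    ∫_0^1/3 36*x^6 dx = 4/1701;  ∫_0^1/3 -48*x^5 dx = -8/729;  ∫_0^1/3 24*x^4 dx = 8/405;
    ∫_0^1/3 -16*x^3/3 dx = -4/243;  ∫_0^1/3 4*x^2/9 dx = 4/729.
  Sum: 4/1701 − 8/729 + 8/405 − 4/243 + 4/729 = 4/25515.
  ∫_0^1/3 (u')² dx = ∫_0^1/3 (324*x^4 - 288*x^3 + 88*x^2 - 32*x/3 + 4/9) dx. Term by term:
    ∫_0^1/3 324*x^4 dx = 4/15;  ∫_0^1/3 -288*x^3 dx = -8/9;  ∫_0^1/3 88*x^2 dx = 88/81;
    ∫_0^1/3 -32*x/3 dx = -16/27;  ∫_0^1/3 4/9 dx = 4/27.
  Sum: 4/15 − 8/9 + 88/81 − 16/27 + 4/27 = 8/405.
∫_0^1/3 u² dx = 4/25515, so ||u||_L² = 2*sqrt(35)/945.
∫_0^1/3 (u')² dx = 8/405, so ||u'||_L² = 2*sqrt(10)/45.
Ratio ||u||_L² / ||u'||_L² = sqrt(14)/42.
Sharp Poincaré constant on H^1_0(0, 1/3) is C_P = L/π = 1/(3*π), achieved by sin(3*π·x).
A polynomial bump cannot attain the sharp Poincaré constant (only the first sine eigenfunction does), so the ratio is strictly less than C_P, consistent with ||u||_L² ≤ C_P ||u'||_L².


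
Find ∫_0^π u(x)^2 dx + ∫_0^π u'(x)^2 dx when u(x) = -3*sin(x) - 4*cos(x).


||u||_{H^1(0,π)}^2 = 25*π

u'(x) = 4*sin(x) - 3*cos(x).
Expand u² and (u')² and integrate term by term on (0, π), using: for integers n ≥ 1, ∫_0^π sin²(nx) dx = ∫_0^π cos²(nx) dx = π/2; for n ≠ n', ∫_0^π sin(nx)sin(n'x) dx = ∫_0^π cos(nx)cos(n'x) dx = 0; and by product-to-sum, ∫_0^π sin(nx)cos(n'x) dx = ½∫_0^π [sin((n+n')x) + sin((n−n')x)] dx, which is 0 when n+n' is even and 2n/(n²−n'²) when n+n' is odd (it need not vanish on (0, π)).
  u² squared terms: (-4)²·∫cos(x)² dx = 16·π/2 = 8*π;  (-3)²·∫sin(x)² dx = 9·π/2 = 9*π/2.
  u² cross terms: 2·(-4)·(-3)·∫cos(x)·sin(x) dx = 24·(0) = 0.
  So ∫_0^π u² dx = 8*π + 9*π/2 + 0 = 25*π/2.
  (u')² squared terms: (-3)²·∫cos(x)² dx = 9·π/2 = 9*π/2;  (4)²·∫sin(x)² dx = 16·π/2 = 8*π.
  (u')² cross terms: 2·(-3)·(4)·∫cos(x)·sin(x) dx = -24·(0) = 0.
  So ∫_0^π (u')² dx = 9*π/2 + 8*π + 0 = 25*π/2.
||u||_{H^1}^2 = (25*π/2) + (25*π/2) = 25*π.


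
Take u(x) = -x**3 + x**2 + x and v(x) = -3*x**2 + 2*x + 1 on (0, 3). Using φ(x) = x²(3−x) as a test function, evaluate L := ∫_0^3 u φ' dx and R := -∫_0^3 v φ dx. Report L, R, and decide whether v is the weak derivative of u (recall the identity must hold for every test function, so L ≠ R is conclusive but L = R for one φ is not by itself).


LHS = 837/20, RHS = 837/20. Yes, v = u' weakly.

u(x) = -x**3 + x**2 + x, classical derivative u'(x) = -3*x**2 + 2*x + 1.
φ(x) = x²(3−x), so φ'(x) = 3*x*(2 - x).
Note φ(0) = φ(3) = 0, so the boundary term u·φ vanishes.
LHS = ∫_0^3 u(x) φ'(x) dx = ∫_0^3 (3*x^5 - 9*x^4 + 3*x^3 + 6*x^2) dx. Term by term:
  ∫_0^3 3*x^5 dx = 729/2;  ∫_0^3 -9*x^4 dx = -2187/5;  ∫_0^3 3*x^3 dx = 243/4;
  ∫_0^3 6*x^2 dx = 54.
Sum: 729/2 − 2187/5 + 243/4 + 54 = 837/20.
So LHS = 837/20.
∫_0^3 v(x) φ(x) dx = ∫_0^3 (3*x^5 - 11*x^4 + 5*x^3 + 3*x^2) dx. Term by term:
  ∫_0^3 3*x^5 dx = 729/2;  ∫_0^3 -11*x^4 dx = -2673/5;  ∫_0^3 5*x^3 dx = 405/4;
  ∫_0^3 3*x^2 dx = 27.
Sum: 729/2 − 2673/5 + 405/4 + 27 = -837/20.
So RHS = -∫_0^3 v(x) φ(x) dx = 837/20.
LHS = RHS, so the identity holds for this test φ.
Moreover u is smooth here and v(x) = u'(x) = -3*x**2 + 2*x + 1 pointwise, so the identity holds for every test function. Hence v is the weak derivative of u.


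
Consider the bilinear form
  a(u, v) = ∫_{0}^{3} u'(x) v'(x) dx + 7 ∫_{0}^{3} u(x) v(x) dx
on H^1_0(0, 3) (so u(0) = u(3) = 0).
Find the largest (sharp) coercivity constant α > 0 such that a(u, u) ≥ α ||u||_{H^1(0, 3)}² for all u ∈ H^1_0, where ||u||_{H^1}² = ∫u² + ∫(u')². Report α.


α = 1

Coercivity of a(·,·) on H^1_0(0, 3) means a(u, u) ≥ α ||u||_{H^1}² for every u ∈ H^1_0.
The interval has length L = 3, and Poincaré/coercivity depend only on L. Here a(u, u) = ∫(u')² + (7)·∫u².
Here c = 7 ≥ 1, so a(u,u) = ∫(u')² + c∫u² ≥ ∫(u')² + ∫u² = ||u||_{H^1}², i.e. α = 1 works. No larger α is possible: a(u,u) ≥ α||u||_{H^1}² means (1−α)∫(u')² ≥ (α−c)∫u², and for the modes u_n = sin(nπ(x−x₀)/L) (x₀ the left endpoint) one has ∫u_n²/∫(u_n')² = (L/(nπ))² → 0, so a(u_n,u_n)/||u_n||_{H^1}² → 1. Hence the optimal constant is α = 1.
Therefore α = 1.


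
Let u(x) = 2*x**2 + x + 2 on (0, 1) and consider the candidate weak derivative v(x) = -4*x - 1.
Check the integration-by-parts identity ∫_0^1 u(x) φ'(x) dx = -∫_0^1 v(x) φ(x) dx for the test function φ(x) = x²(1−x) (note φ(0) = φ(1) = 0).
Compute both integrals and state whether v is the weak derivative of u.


LHS = -17/60, RHS = 17/60. No, v is not the weak derivative of u.

u(x) = 2*x**2 + x + 2, classical derivative u'(x) = 4*x + 1.
φ(x) = x²(1−x), so φ'(x) = x*(2 - 3*x).
Note φ(0) = φ(1) = 0, so the boundary term u·φ vanishes.
LHS = ∫_0^1 u(x) φ'(x) dx = ∫_0^1 (-6*x^4 + x^3 - 4*x^2 + 4*x) dx. Term by term:
  ∫_0^1 -6*x^4 dx = -6/5;  ∫_0^1 x^3 dx = 1/4;  ∫_0^1 -4*x^2 dx = -4/3;
  ∫_0^1 4*x dx = 2.
Sum: -6/5 + 1/4 − 4/3 + 2 = -17/60.
So LHS = -17/60.
∫_0^1 v(x) φ(x) dx = ∫_0^1 (4*x^4 - 3*x^3 - x^2) dx. Term by term:
  ∫_0^1 4*x^4 dx = 4/5;  ∫_0^1 -3*x^3 dx = -3/4;  ∫_0^1 -x^2 dx = -1/3.
Sum: 4/5 − 3/4 − 1/3 = -17/60.
So RHS = -∫_0^1 v(x) φ(x) dx = 17/60.
LHS − RHS = -17/30 ≠ 0, so the identity fails.
(For a valid weak derivative the identity must hold for EVERY test function, in particular this one. The failure shows v is NOT the weak derivative of u.)
Correct weak derivative would be u'(x) = 4*x + 1.


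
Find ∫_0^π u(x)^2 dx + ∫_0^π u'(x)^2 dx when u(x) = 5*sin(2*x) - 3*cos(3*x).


||u||_{H^1(0,π)}^2 = 240 + 215*π/2

u'(x) = 9*sin(3*x) + 10*cos(2*x).
Expand u² and (u')² and integrate term by term on (0, π), using: for integers n ≥ 1, ∫_0^π sin²(nx) dx = ∫_0^π cos²(nx) dx = π/2; for n ≠ n', ∫_0^π sin(nx)sin(n'x) dx = ∫_0^π cos(nx)cos(n'x) dx = 0; and by product-to-sum, ∫_0^π sin(nx)cos(n'x) dx = ½∫_0^π [sin((n+n')x) + sin((n−n')x)] dx, which is 0 when n+n' is even and 2n/(n²−n'²) when n+n' is odd (it need not vanish on (0, π)).
  u² squared terms: (-3)²·∫cos(3x)² dx = 9·π/2 = 9*π/2;  (5)²·∫sin(2x)² dx = 25·π/2 = 25*π/2.
  u² cross terms: 2·(-3)·(5)·∫cos(3x)·sin(2x) dx = -30·(-4/5) = 24.
  So ∫_0^π u² dx = 9*π/2 + 25*π/2 + 24 = 24 + 17*π.
  (u')² squared terms: (9)²·∫sin(3x)² dx = 81·π/2 = 81*π/2;  (10)²·∫cos(2x)² dx = 100·π/2 = 50*π.
  (u')² cross terms: 2·(9)·(10)·∫sin(3x)·cos(2x) dx = 180·(6/5) = 216.
  So ∫_0^π (u')² dx = 81*π/2 + 50*π + 216 = 216 + 181*π/2.
||u||_{H^1}^2 = (24 + 17*π) + (216 + 181*π/2) = 240 + 215*π/2.


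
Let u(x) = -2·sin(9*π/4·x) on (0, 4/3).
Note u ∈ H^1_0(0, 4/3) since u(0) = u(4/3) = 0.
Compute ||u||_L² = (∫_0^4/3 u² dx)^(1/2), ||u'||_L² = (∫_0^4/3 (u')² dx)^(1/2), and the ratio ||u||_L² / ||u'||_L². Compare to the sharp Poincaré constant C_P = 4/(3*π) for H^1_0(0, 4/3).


||u||_L² / ||u'||_L² = 4/(9*π) < C_P = 4/(3*π).

u(x) = -2·sin(9*π/4·x), so u'(x) = -9*π*cos(9*π*x/4)/2.
Writing u(x) = A·sin(kπx/L) with A = -2 and k = 3, use ∫_0^L sin²(kπx/L) dx = L/2 and ∫_0^L cos²(kπx/L) dx = L/2.
u² = 4·sin²(9*π/4·x) and (u')² = 81*π^2/4·cos²(9*π/4·x), and each of sin², cos² integrates to L/2 = 2/3 over (0, 4/3).
∫_0^4/3 u² dx = 8/3, so ||u||_L² = 2*sqrt(6)/3.
∫_0^4/3 (u')² dx = 27*π^2/2, so ||u'||_L² = 3*sqrt(6)*π/2.
Ratio ||u||_L² / ||u'||_L² = 4/(9*π).
Sharp Poincaré constant on H^1_0(0, 4/3) is C_P = L/π = 4/(3*π), achieved by sin(3*π/4·x).
This is the k = 3 harmonic; the ratio L/(kπ) is strictly less than C_P = L/π, consistent with the sharp inequality ||u||_L² ≤ C_P ||u'||_L².


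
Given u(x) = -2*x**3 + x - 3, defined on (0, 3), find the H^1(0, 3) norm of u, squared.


||u||_{H^1}^2 = 103317/35

The H^1 norm (squared) on an interval (0, L) is
  ||u||_{H^1}^2 = ∫_0^L u(x)^2 dx + ∫_0^L u'(x)^2 dx.
Compute u'(x) = 1 - 6*x**2.
Then u(x)^2 = 4*x**6 - 4*x**4 + 12*x**3 + x**2 - 6*x + 9 and u'(x)^2 = 36*x**4 - 12*x**2 + 1.
Integrate each monomial from 0 to 3 using ∫_0^3 c·x^n dx = c·3^(n+1)/(n+1):
  ∫_0^3 u(x)^2 dx = ∫_0^3 (4*x^6 - 4*x^4 + 12*x^3 + x^2 - 6*x + 9) dx. Term by term:
    ∫_0^3 4*x^6 dx = 8748/7;  ∫_0^3 -4*x^4 dx = -972/5;  ∫_0^3 12*x^3 dx = 243;
    ∫_0^3 x^2 dx = 9;  ∫_0^3 -6*x dx = -27;  ∫_0^3 9 dx = 27.
  Sum: 8748/7 − 972/5 + 243 + 9 − 27 + 27 = 45756/35.
  ∫_0^3 u'(x)^2 dx = ∫_0^3 (36*x^4 - 12*x^2 + 1) dx. Term by term:
    ∫_0^3 36*x^4 dx = 8748/5;  ∫_0^3 -12*x^2 dx = -108;  ∫_0^3 1 dx = 3.
  Sum: 8748/5 − 108 + 3 = 8223/5.
Adding: ||u||_{H^1}^2 = 45756/35 + 8223/5 = 103317/35.


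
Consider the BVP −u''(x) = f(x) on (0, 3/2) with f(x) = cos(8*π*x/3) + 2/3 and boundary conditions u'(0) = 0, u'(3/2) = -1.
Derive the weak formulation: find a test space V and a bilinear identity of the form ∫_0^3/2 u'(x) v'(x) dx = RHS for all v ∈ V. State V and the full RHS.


V = H^1(0, 3/2) (v unrestricted at boundary; u is determined up to an additive constant); weak form: ∫_0^3/2 u'v' dx = ∫_0^3/2 (cos(8*π*x/3) + 2/3) v dx − v(3/2) for all v ∈ V.

Multiply both sides by a test function v and integrate from 0 to 3/2:
  ∫_0^3/2 −u''(x) v(x) dx = ∫_0^3/2 f(x) v(x) dx.
Integrate the LHS by parts once:
  ∫_0^3/2 −u'' v dx = −[u'(x) v(x)]_0^3/2 + ∫_0^3/2 u'(x) v'(x) dx.
Thus ∫_0^3/2 u'(x) v'(x) dx = ∫_0^3/2 f(x) v(x) dx + [u'(x) v(x)]_0^3/2.
Choose V so that boundary terms are either known or forced to vanish.
u has inhomogeneous Neumann u'(0) = 0, u'(3/2) = -1. [u' v]_0^3/2 = (-1)·v(3/2) − (0)·v(0) = − v(3/2). Take V = H^1(0, 3/2); boundary term becomes part of RHS.
Weak formulation: find u (satisfying any essential BC) such that ∫_0^3/2 u'(x) v'(x) dx = ∫_0^3/2 f v dx − v(3/2) for all v ∈ V (Neumann data are natural BCs: they enter the RHS as boundary terms).
Substituting f(x) = cos(8*π*x/3) + 2/3, the right-hand side is ∫_0^3/2 (cos(8*π*x/3) + 2/3) v dx − v(3/2).
Compatibility check (pure Neumann): taking v ≡ 1 ∈ V gives 0 = ∫_0^3/2 f dx + (-1) − (0), i.e. ∫_0^3/2 f dx must equal u'(0) − u'(3/2) = 1. Indeed ∫_0^3/2 (cos(8*π*x/3) + 2/3) dx = 1, so the data are compatible. The solution is then unique only up to an additive constant (fix it e.g. by requiring ∫_0^3/2 u dx = 0).


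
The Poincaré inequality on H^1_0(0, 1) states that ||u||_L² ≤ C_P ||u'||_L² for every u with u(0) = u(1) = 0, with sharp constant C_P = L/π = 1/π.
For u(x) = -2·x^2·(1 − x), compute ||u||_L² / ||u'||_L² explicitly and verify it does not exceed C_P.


||u||_L² / ||u'||_L² = sqrt(14)/14 < C_P = 1/π.

u(x) = -2·x^2·(1 − x), so u'(x) = 2*x*(3*x - 2).
u(x) = -2·x^2·(1 − x) vanishes at x = 0 and x = 1, so u ∈ H^1_0(0, 1). Differentiate via the product rule and integrate the resulting polynomials term by term.
  ∫_0^1 u² dx = ∫_0^1 (4*x^6 - 8*x^5 + 4*x^4) dx. Term by term:
    ∫_0^1 4*x^6 dx = 4/7;  ∫_0^1 -8*x^5 dx = -4/3;  ∫_0^1 4*x^4 dx = 4/5.
  Sum: 4/7 − 4/3 + 4/5 = 4/105.
  ∫_0^1 (u')² dx = ∫_0^1 (36*x^4 - 48*x^3 + 16*x^2) dx. Term by term:
    ∫_0^1 36*x^4 dx = 36/5;  ∫_0^1 -48*x^3 dx = -12;  ∫_0^1 16*x^2 dx = 16/3.
  Sum: 36/5 − 12 + 16/3 = 8/15.
∫_0^1 u² dx = 4/105, so ||u||_L² = 2*sqrt(105)/105.
∫_0^1 (u')² dx = 8/15, so ||u'||_L² = 2*sqrt(30)/15.
Ratio ||u||_L² / ||u'||_L² = sqrt(14)/14.
Sharp Poincaré constant on H^1_0(0, 1) is C_P = L/π = 1/π, achieved by sin(π·x).
A polynomial bump cannot attain the sharp Poincaré constant (only the first sine eigenfunction does), so the ratio is strictly less than C_P, consistent with ||u||_L² ≤ C_P ||u'||_L².


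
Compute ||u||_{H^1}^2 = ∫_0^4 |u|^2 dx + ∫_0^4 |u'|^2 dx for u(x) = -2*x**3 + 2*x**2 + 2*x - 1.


||u||_{H^1}^2 = 283356/35

The H^1 norm (squared) on an interval (0, L) is
  ||u||_{H^1}^2 = ∫_0^L u(x)^2 dx + ∫_0^L u'(x)^2 dx.
Compute u'(x) = -6*x**2 + 4*x + 2.
Then u(x)^2 = 4*x**6 - 8*x**5 - 4*x**4 + 12*x**3 - 4*x + 1 and u'(x)^2 = 36*x**4 - 48*x**3 - 8*x**2 + 16*x + 4.
Integrate each monomial from 0 to 4 using ∫_0^4 c·x^n dx = c·4^(n+1)/(n+1):
  ∫_0^4 u(x)^2 dx = ∫_0^4 (4*x^6 - 8*x^5 - 4*x^4 + 12*x^3 - 4*x + 1) dx. Term by term:
    ∫_0^4 4*x^6 dx = 65536/7;  ∫_0^4 -8*x^5 dx = -16384/3;  ∫_0^4 -4*x^4 dx = -4096/5;
    ∫_0^4 12*x^3 dx = 768;  ∫_0^4 -4*x dx = -32;  ∫_0^4 1 dx = 4.
  Sum: 65536/7 − 16384/3 − 4096/5 + 768 − 32 + 4 = 401284/105.
  ∫_0^4 u'(x)^2 dx = ∫_0^4 (36*x^4 - 48*x^3 - 8*x^2 + 16*x + 4) dx. Term by term:
    ∫_0^4 36*x^4 dx = 36864/5;  ∫_0^4 -48*x^3 dx = -3072;  ∫_0^4 -8*x^2 dx = -512/3;
    ∫_0^4 16*x dx = 128;  ∫_0^4 4 dx = 16.
  Sum: 36864/5 − 3072 − 512/3 + 128 + 16 = 64112/15.
Adding: ||u||_{H^1}^2 = 401284/105 + 64112/15 = 283356/35.


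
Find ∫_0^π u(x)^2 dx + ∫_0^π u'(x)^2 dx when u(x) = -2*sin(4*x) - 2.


||u||_{H^1(0,π)}^2 = 38*π

u'(x) = -8*cos(4*x).
Expand u² and (u')² and integrate term by term on (0, π), using: for integers n ≥ 1, ∫_0^π sin²(nx) dx = ∫_0^π cos²(nx) dx = π/2; for n ≠ n', ∫_0^π sin(nx)sin(n'x) dx = ∫_0^π cos(nx)cos(n'x) dx = 0; and by product-to-sum, ∫_0^π sin(nx)cos(n'x) dx = ½∫_0^π [sin((n+n')x) + sin((n−n')x)] dx, which is 0 when n+n' is even and 2n/(n²−n'²) when n+n' is odd (it need not vanish on (0, π)). For the constant mode: ∫_0^π 1 dx = π, ∫_0^π cos(nx) dx = 0, ∫_0^π sin(nx) dx = (1−(−1)^n)/n.
  u² squared terms: (-2)²·∫1 dx = 4·π = 4*π;  (-2)²·∫sin(4x)² dx = 4·π/2 = 2*π.
  u² cross terms: 2·(-2)·(-2)·∫1·sin(4x) dx = 8·(0) = 0.
  So ∫_0^π u² dx = 4*π + 2*π + 0 = 6*π.
  (u')² squared terms: (-8)²·∫cos(4x)² dx = 64·π/2 = 32*π.
  So ∫_0^π (u')² dx = 32*π.
||u||_{H^1}^2 = (6*π) + (32*π) = 38*π.


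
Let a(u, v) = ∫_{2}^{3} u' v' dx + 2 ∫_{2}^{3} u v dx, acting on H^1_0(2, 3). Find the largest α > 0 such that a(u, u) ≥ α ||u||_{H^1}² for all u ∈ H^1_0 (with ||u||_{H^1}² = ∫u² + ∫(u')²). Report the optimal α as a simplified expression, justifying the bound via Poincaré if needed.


α = 1

Coercivity of a(·,·) on H^1_0(2, 3) means a(u, u) ≥ α ||u||_{H^1}² for every u ∈ H^1_0.
The interval has length L = 1, and Poincaré/coercivity depend only on L. Here a(u, u) = ∫(u')² + (2)·∫u².
Here c = 2 ≥ 1, so a(u,u) = ∫(u')² + c∫u² ≥ ∫(u')² + ∫u² = ||u||_{H^1}², i.e. α = 1 works. No larger α is possible: a(u,u) ≥ α||u||_{H^1}² means (1−α)∫(u')² ≥ (α−c)∫u², and for the modes u_n = sin(nπ(x−x₀)/L) (x₀ the left endpoint) one has ∫u_n²/∫(u_n')² = (L/(nπ))² → 0, so a(u_n,u_n)/||u_n||_{H^1}² → 1. Hence the optimal constant is α = 1.
Therefore α = 1.


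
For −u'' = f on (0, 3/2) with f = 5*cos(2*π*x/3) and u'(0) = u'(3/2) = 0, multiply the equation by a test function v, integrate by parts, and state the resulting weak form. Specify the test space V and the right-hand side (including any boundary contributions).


V = H^1(0, 3/2) (no boundary constraint on v; u is determined up to an additive constant); weak form: ∫_0^3/2 u'v' dx = ∫_0^3/2 (5*cos(2*π*x/3)) v dx for all v ∈ V.

Multiply both sides by a test function v and integrate from 0 to 3/2:
  ∫_0^3/2 −u''(x) v(x) dx = ∫_0^3/2 f(x) v(x) dx.
Integrate the LHS by parts once:
  ∫_0^3/2 −u'' v dx = −[u'(x) v(x)]_0^3/2 + ∫_0^3/2 u'(x) v'(x) dx.
Thus ∫_0^3/2 u'(x) v'(x) dx = ∫_0^3/2 f(x) v(x) dx + [u'(x) v(x)]_0^3/2.
Choose V so that boundary terms are either known or forced to vanish.
u has homogeneous Neumann: u'(0) = u'(3/2) = 0. So [u' v]_0^3/2 = 0·v(3/2) − 0·v(0) = 0 for any v; take V = H^1(0, 3/2).
Weak formulation: find u (satisfying any essential BC) such that ∫_0^3/2 u'(x) v'(x) dx = ∫_0^3/2 f v dx for all v ∈ V (homogeneous Neumann, so boundary terms vanish).
Substituting f(x) = 5*cos(2*π*x/3), the right-hand side is ∫_0^3/2 (5*cos(2*π*x/3)) v dx.
Compatibility check (pure Neumann): taking v ≡ 1 ∈ V gives 0 = ∫_0^3/2 f dx + (0) − (0), i.e. ∫_0^3/2 f dx must equal u'(0) − u'(3/2) = 0. Indeed ∫_0^3/2 (5*cos(2*π*x/3)) dx = 0, so the data are compatible. The solution is then unique only up to an additive constant (fix it e.g. by requiring ∫_0^3/2 u dx = 0).


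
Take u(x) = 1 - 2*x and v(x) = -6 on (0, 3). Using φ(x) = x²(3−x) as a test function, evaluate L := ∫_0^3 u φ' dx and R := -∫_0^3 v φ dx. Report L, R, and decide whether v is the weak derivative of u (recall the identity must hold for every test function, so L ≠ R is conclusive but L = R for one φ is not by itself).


LHS = 27/2, RHS = 81/2. No, v is not the weak derivative of u.

u(x) = 1 - 2*x, classical derivative u'(x) = -2.
φ(x) = x²(3−x), so φ'(x) = 3*x*(2 - x).
Note φ(0) = φ(3) = 0, so the boundary term u·φ vanishes.
LHS = ∫_0^3 u(x) φ'(x) dx = ∫_0^3 (6*x^3 - 15*x^2 + 6*x) dx. Term by term:
  ∫_0^3 6*x^3 dx = 243/2;  ∫_0^3 -15*x^2 dx = -135;  ∫_0^3 6*x dx = 27.
Sum: 243/2 − 135 + 27 = 27/2.
So LHS = 27/2.
∫_0^3 v(x) φ(x) dx = ∫_0^3 (6*x^3 - 18*x^2) dx. Term by term:
  ∫_0^3 6*x^3 dx = 243/2;  ∫_0^3 -18*x^2 dx = -162.
Sum: 243/2 − 162 = -81/2.
So RHS = -∫_0^3 v(x) φ(x) dx = 81/2.
LHS − RHS = -27 ≠ 0, so the identity fails.
(For a valid weak derivative the identity must hold for EVERY test function, in particular this one. The failure shows v is NOT the weak derivative of u.)
Correct weak derivative would be u'(x) = -2.


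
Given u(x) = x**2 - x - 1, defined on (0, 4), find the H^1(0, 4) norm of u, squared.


||u||_{H^1}^2 = 664/5

The H^1 norm (squared) on an interval (0, L) is
  ||u||_{H^1}^2 = ∫_0^L u(x)^2 dx + ∫_0^L u'(x)^2 dx.
Compute u'(x) = 2*x - 1.
Then u(x)^2 = x**4 - 2*x**3 - x**2 + 2*x + 1 and u'(x)^2 = 4*x**2 - 4*x + 1.
Integrate each monomial from 0 to 4 using ∫_0^4 c·x^n dx = c·4^(n+1)/(n+1):
  ∫_0^4 u(x)^2 dx = ∫_0^4 (x^4 - 2*x^3 - x^2 + 2*x + 1) dx. Term by term:
    ∫_0^4 x^4 dx = 1024/5;  ∫_0^4 -2*x^3 dx = -128;  ∫_0^4 -x^2 dx = -64/3;
    ∫_0^4 2*x dx = 16;  ∫_0^4 1 dx = 4.
  Sum: 1024/5 − 128 − 64/3 + 16 + 4 = 1132/15.
  ∫_0^4 u'(x)^2 dx = ∫_0^4 (4*x^2 - 4*x + 1) dx. Term by term:
    ∫_0^4 4*x^2 dx = 256/3;  ∫_0^4 -4*x dx = -32;  ∫_0^4 1 dx = 4.
  Sum: 256/3 − 32 + 4 = 172/3.
Adding: ||u||_{H^1}^2 = 1132/15 + 172/3 = 664/5.


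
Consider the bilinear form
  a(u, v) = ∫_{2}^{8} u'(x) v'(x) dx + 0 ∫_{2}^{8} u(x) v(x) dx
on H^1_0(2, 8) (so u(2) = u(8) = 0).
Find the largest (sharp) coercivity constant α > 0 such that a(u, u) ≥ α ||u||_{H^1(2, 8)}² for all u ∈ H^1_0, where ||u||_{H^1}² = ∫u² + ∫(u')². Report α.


α = π^2/(π^2 + 36)

Coercivity of a(·,·) on H^1_0(2, 8) means a(u, u) ≥ α ||u||_{H^1}² for every u ∈ H^1_0.
The interval has length L = 6, and Poincaré/coercivity depend only on L. Here a(u, u) = ∫(u')² + (0)·∫u².
Here c = 0, so a(u,u) = ∫(u')² alone. The condition a(u,u) ≥ α||u||_{H^1}² reads (1−α)∫(u')² ≥ (α−c)∫u². Any admissible α is ≤ 1 (rapidly oscillating u have ∫u²/∫(u')² → 0), and α = 1 would force 0 ≥ (1−c)∫u², impossible since c < 1; so 1−α > 0. By the sharp Poincaré inequality on H^1_0 of an interval of length L, ∫(u')² ≥ (π/L)²∫u² with equality for the first sine mode sin(π(x−x₀)/L) (x₀ the left endpoint), so the inequality holds for all u iff (1−α)(π/L)² ≥ α − c, i.e. α ≤ ((π/L)² + c)/((π/L)² + 1) = (1 + c(L/π)²)/(1 + (L/π)²). (Direct route, valid since c ≤ 0: Poincaré gives c∫u² ≥ c(L/π)²∫(u')², so a(u,u) ≥ (1 + c(L/π)²)∫(u')², while ||u||_{H^1}² ≤ (1 + (L/π)²)∫(u')²; dividing yields the same α.) With (π/L)² = π^2/36 and c = 0, the largest admissible constant is α = ((π/L)² + c)/((π/L)² + 1).
Simplifying, α = π^2/(π^2 + 36).


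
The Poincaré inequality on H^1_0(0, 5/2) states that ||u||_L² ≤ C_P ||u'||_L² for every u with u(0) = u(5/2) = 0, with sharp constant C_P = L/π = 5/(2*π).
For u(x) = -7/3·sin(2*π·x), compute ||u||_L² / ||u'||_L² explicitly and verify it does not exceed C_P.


||u||_L² / ||u'||_L² = 1/(2*π) < C_P = 5/(2*π).

u(x) = -7/3·sin(2*π·x), so u'(x) = -14*π*cos(2*π*x)/3.
Writing u(x) = A·sin(kπx/L) with A = -7/3 and k = 5, use ∫_0^L sin²(kπx/L) dx = L/2 and ∫_0^L cos²(kπx/L) dx = L/2.
u² = 49/9·sin²(2*π·x) and (u')² = 196*π^2/9·cos²(2*π·x), and each of sin², cos² integrates to L/2 = 5/4 over (0, 5/2).
∫_0^5/2 u² dx = 245/36, so ||u||_L² = 7*sqrt(5)/6.
∫_0^5/2 (u')² dx = 245*π^2/9, so ||u'||_L² = 7*sqrt(5)*π/3.
Ratio ||u||_L² / ||u'||_L² = 1/(2*π).
Sharp Poincaré constant on H^1_0(0, 5/2) is C_P = L/π = 5/(2*π), achieved by sin(2*π/5·x).
This is the k = 5 harmonic; the ratio L/(kπ) is strictly less than C_P = L/π, consistent with the sharp inequality ||u||_L² ≤ C_P ||u'||_L².
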